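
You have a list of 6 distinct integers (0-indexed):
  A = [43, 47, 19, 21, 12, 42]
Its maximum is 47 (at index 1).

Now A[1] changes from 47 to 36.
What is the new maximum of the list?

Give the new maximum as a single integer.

Answer: 43

Derivation:
Old max = 47 (at index 1)
Change: A[1] 47 -> 36
Changed element WAS the max -> may need rescan.
  Max of remaining elements: 43
  New max = max(36, 43) = 43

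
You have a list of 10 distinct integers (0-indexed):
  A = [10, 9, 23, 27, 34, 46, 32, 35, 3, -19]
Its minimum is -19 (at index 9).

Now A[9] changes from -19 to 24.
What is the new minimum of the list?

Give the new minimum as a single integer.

Old min = -19 (at index 9)
Change: A[9] -19 -> 24
Changed element WAS the min. Need to check: is 24 still <= all others?
  Min of remaining elements: 3
  New min = min(24, 3) = 3

Answer: 3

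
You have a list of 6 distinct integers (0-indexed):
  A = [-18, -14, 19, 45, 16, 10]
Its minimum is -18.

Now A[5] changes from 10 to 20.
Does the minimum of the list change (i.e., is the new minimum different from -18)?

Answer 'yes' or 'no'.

Old min = -18
Change: A[5] 10 -> 20
Changed element was NOT the min; min changes only if 20 < -18.
New min = -18; changed? no

Answer: no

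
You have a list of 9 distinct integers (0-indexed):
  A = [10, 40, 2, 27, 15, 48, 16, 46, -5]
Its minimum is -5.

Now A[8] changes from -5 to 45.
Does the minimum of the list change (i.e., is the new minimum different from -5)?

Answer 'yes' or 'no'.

Answer: yes

Derivation:
Old min = -5
Change: A[8] -5 -> 45
Changed element was the min; new min must be rechecked.
New min = 2; changed? yes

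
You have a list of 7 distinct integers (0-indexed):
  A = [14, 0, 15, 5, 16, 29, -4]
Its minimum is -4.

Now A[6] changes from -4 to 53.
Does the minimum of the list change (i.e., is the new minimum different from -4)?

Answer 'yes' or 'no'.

Old min = -4
Change: A[6] -4 -> 53
Changed element was the min; new min must be rechecked.
New min = 0; changed? yes

Answer: yes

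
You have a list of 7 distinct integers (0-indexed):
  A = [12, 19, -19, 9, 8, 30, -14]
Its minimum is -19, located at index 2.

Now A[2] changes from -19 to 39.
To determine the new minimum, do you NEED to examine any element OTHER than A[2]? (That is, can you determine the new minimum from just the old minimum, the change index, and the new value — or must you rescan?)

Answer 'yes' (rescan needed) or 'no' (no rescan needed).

Answer: yes

Derivation:
Old min = -19 at index 2
Change at index 2: -19 -> 39
Index 2 WAS the min and new value 39 > old min -19. Must rescan other elements to find the new min.
Needs rescan: yes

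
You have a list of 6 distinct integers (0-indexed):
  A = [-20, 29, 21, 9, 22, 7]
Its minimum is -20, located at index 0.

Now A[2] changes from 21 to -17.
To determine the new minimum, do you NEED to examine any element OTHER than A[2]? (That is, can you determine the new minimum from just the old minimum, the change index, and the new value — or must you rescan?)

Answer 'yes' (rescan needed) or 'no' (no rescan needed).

Answer: no

Derivation:
Old min = -20 at index 0
Change at index 2: 21 -> -17
Index 2 was NOT the min. New min = min(-20, -17). No rescan of other elements needed.
Needs rescan: no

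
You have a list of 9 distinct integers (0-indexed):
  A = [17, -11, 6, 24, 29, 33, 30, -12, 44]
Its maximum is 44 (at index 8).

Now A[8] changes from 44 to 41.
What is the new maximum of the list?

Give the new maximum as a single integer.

Old max = 44 (at index 8)
Change: A[8] 44 -> 41
Changed element WAS the max -> may need rescan.
  Max of remaining elements: 33
  New max = max(41, 33) = 41

Answer: 41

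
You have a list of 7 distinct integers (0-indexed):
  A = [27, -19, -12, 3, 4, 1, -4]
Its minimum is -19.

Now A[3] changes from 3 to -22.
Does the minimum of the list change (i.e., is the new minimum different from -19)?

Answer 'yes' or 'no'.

Old min = -19
Change: A[3] 3 -> -22
Changed element was NOT the min; min changes only if -22 < -19.
New min = -22; changed? yes

Answer: yes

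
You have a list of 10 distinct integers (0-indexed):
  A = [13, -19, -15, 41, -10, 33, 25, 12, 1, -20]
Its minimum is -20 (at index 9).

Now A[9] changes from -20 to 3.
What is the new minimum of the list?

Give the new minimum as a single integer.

Answer: -19

Derivation:
Old min = -20 (at index 9)
Change: A[9] -20 -> 3
Changed element WAS the min. Need to check: is 3 still <= all others?
  Min of remaining elements: -19
  New min = min(3, -19) = -19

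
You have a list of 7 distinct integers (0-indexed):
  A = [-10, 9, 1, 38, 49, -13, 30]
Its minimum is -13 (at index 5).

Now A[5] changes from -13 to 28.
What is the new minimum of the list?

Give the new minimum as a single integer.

Old min = -13 (at index 5)
Change: A[5] -13 -> 28
Changed element WAS the min. Need to check: is 28 still <= all others?
  Min of remaining elements: -10
  New min = min(28, -10) = -10

Answer: -10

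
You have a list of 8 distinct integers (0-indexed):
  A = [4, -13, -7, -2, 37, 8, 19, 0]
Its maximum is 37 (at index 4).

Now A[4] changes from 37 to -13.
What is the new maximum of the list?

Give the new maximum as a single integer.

Answer: 19

Derivation:
Old max = 37 (at index 4)
Change: A[4] 37 -> -13
Changed element WAS the max -> may need rescan.
  Max of remaining elements: 19
  New max = max(-13, 19) = 19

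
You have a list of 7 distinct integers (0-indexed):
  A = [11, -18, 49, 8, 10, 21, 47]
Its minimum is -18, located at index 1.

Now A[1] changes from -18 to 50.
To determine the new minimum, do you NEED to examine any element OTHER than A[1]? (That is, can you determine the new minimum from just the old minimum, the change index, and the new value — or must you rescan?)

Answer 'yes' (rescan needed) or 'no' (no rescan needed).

Old min = -18 at index 1
Change at index 1: -18 -> 50
Index 1 WAS the min and new value 50 > old min -18. Must rescan other elements to find the new min.
Needs rescan: yes

Answer: yes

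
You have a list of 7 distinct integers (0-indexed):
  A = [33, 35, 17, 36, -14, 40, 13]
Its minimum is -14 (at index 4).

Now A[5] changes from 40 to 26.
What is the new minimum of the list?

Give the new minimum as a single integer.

Old min = -14 (at index 4)
Change: A[5] 40 -> 26
Changed element was NOT the old min.
  New min = min(old_min, new_val) = min(-14, 26) = -14

Answer: -14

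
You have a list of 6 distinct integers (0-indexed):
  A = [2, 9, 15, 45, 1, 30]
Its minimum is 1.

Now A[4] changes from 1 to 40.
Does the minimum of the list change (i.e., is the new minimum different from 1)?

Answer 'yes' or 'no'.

Old min = 1
Change: A[4] 1 -> 40
Changed element was the min; new min must be rechecked.
New min = 2; changed? yes

Answer: yes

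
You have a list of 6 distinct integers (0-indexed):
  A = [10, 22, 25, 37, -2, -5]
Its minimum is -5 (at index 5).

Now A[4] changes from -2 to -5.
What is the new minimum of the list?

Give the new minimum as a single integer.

Answer: -5

Derivation:
Old min = -5 (at index 5)
Change: A[4] -2 -> -5
Changed element was NOT the old min.
  New min = min(old_min, new_val) = min(-5, -5) = -5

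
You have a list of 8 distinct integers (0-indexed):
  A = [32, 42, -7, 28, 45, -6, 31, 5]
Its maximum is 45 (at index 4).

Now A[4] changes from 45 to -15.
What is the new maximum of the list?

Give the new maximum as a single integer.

Old max = 45 (at index 4)
Change: A[4] 45 -> -15
Changed element WAS the max -> may need rescan.
  Max of remaining elements: 42
  New max = max(-15, 42) = 42

Answer: 42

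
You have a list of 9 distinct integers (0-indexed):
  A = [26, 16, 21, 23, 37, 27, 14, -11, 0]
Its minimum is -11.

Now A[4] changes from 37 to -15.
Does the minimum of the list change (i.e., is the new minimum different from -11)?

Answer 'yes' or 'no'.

Answer: yes

Derivation:
Old min = -11
Change: A[4] 37 -> -15
Changed element was NOT the min; min changes only if -15 < -11.
New min = -15; changed? yes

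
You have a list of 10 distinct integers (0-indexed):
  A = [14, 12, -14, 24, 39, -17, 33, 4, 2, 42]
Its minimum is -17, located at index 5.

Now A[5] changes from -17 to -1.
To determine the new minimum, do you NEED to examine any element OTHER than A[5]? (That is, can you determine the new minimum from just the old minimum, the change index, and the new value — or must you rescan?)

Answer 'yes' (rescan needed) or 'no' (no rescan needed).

Old min = -17 at index 5
Change at index 5: -17 -> -1
Index 5 WAS the min and new value -1 > old min -17. Must rescan other elements to find the new min.
Needs rescan: yes

Answer: yes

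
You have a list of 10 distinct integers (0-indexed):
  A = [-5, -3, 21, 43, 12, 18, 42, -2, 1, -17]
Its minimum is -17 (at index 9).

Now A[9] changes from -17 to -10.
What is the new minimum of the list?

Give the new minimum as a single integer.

Answer: -10

Derivation:
Old min = -17 (at index 9)
Change: A[9] -17 -> -10
Changed element WAS the min. Need to check: is -10 still <= all others?
  Min of remaining elements: -5
  New min = min(-10, -5) = -10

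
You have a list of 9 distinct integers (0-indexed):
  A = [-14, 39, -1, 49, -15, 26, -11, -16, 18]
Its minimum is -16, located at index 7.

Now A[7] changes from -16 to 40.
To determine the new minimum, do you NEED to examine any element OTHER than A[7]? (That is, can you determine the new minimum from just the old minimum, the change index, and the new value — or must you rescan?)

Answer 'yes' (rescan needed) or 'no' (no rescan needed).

Old min = -16 at index 7
Change at index 7: -16 -> 40
Index 7 WAS the min and new value 40 > old min -16. Must rescan other elements to find the new min.
Needs rescan: yes

Answer: yes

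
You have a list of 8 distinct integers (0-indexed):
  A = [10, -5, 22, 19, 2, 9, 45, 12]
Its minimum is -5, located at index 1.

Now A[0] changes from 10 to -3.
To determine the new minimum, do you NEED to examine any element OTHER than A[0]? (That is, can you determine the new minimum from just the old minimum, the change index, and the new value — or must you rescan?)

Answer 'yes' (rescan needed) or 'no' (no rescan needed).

Answer: no

Derivation:
Old min = -5 at index 1
Change at index 0: 10 -> -3
Index 0 was NOT the min. New min = min(-5, -3). No rescan of other elements needed.
Needs rescan: no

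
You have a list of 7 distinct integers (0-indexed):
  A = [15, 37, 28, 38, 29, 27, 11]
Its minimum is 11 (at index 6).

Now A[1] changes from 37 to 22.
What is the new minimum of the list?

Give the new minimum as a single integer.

Answer: 11

Derivation:
Old min = 11 (at index 6)
Change: A[1] 37 -> 22
Changed element was NOT the old min.
  New min = min(old_min, new_val) = min(11, 22) = 11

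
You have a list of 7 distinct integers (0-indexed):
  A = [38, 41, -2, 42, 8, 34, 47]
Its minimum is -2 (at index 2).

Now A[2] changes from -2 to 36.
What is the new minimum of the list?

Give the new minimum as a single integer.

Answer: 8

Derivation:
Old min = -2 (at index 2)
Change: A[2] -2 -> 36
Changed element WAS the min. Need to check: is 36 still <= all others?
  Min of remaining elements: 8
  New min = min(36, 8) = 8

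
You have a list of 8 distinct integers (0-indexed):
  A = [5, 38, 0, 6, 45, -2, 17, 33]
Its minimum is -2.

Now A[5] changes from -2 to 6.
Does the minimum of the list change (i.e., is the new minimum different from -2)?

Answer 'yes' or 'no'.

Old min = -2
Change: A[5] -2 -> 6
Changed element was the min; new min must be rechecked.
New min = 0; changed? yes

Answer: yes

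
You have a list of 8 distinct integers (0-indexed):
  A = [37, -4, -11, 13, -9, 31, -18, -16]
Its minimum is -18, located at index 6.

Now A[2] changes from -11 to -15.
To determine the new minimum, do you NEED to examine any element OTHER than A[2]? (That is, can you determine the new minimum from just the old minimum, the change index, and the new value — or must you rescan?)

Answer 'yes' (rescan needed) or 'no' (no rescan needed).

Old min = -18 at index 6
Change at index 2: -11 -> -15
Index 2 was NOT the min. New min = min(-18, -15). No rescan of other elements needed.
Needs rescan: no

Answer: no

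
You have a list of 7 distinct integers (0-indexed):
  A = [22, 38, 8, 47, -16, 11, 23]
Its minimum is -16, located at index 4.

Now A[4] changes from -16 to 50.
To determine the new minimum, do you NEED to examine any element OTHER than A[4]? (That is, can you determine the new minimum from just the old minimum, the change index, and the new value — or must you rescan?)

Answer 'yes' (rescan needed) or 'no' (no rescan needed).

Answer: yes

Derivation:
Old min = -16 at index 4
Change at index 4: -16 -> 50
Index 4 WAS the min and new value 50 > old min -16. Must rescan other elements to find the new min.
Needs rescan: yes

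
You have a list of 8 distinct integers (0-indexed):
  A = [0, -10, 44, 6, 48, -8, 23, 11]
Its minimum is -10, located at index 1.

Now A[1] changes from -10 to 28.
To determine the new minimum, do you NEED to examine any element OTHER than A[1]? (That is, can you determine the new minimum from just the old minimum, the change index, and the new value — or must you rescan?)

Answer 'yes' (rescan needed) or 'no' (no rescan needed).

Answer: yes

Derivation:
Old min = -10 at index 1
Change at index 1: -10 -> 28
Index 1 WAS the min and new value 28 > old min -10. Must rescan other elements to find the new min.
Needs rescan: yes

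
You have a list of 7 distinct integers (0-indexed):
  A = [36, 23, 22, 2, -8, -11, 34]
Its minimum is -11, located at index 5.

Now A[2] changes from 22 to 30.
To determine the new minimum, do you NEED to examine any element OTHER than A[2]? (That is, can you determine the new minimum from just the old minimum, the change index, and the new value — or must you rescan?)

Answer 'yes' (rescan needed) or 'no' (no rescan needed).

Old min = -11 at index 5
Change at index 2: 22 -> 30
Index 2 was NOT the min. New min = min(-11, 30). No rescan of other elements needed.
Needs rescan: no

Answer: no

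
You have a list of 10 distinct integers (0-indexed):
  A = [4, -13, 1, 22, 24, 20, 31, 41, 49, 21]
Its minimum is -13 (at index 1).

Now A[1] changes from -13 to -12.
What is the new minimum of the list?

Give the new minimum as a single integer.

Old min = -13 (at index 1)
Change: A[1] -13 -> -12
Changed element WAS the min. Need to check: is -12 still <= all others?
  Min of remaining elements: 1
  New min = min(-12, 1) = -12

Answer: -12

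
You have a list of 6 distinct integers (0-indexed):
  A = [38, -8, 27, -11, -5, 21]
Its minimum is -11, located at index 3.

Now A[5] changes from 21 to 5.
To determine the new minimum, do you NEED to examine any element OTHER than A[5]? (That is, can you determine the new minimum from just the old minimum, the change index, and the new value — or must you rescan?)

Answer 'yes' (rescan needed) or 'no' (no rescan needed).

Old min = -11 at index 3
Change at index 5: 21 -> 5
Index 5 was NOT the min. New min = min(-11, 5). No rescan of other elements needed.
Needs rescan: no

Answer: no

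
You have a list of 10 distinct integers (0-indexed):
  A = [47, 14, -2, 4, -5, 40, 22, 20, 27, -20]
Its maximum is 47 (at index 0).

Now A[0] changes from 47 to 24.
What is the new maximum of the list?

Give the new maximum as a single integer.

Answer: 40

Derivation:
Old max = 47 (at index 0)
Change: A[0] 47 -> 24
Changed element WAS the max -> may need rescan.
  Max of remaining elements: 40
  New max = max(24, 40) = 40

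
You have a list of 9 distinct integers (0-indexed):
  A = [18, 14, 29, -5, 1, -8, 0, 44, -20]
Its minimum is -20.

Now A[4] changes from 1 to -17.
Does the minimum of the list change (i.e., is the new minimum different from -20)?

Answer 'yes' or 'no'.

Old min = -20
Change: A[4] 1 -> -17
Changed element was NOT the min; min changes only if -17 < -20.
New min = -20; changed? no

Answer: no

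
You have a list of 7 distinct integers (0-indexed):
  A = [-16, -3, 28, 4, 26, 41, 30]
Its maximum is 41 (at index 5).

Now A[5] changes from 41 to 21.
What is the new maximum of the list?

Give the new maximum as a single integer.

Old max = 41 (at index 5)
Change: A[5] 41 -> 21
Changed element WAS the max -> may need rescan.
  Max of remaining elements: 30
  New max = max(21, 30) = 30

Answer: 30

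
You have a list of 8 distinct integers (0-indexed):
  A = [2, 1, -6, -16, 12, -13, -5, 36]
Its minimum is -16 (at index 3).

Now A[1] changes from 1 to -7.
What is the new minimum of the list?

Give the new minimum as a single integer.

Old min = -16 (at index 3)
Change: A[1] 1 -> -7
Changed element was NOT the old min.
  New min = min(old_min, new_val) = min(-16, -7) = -16

Answer: -16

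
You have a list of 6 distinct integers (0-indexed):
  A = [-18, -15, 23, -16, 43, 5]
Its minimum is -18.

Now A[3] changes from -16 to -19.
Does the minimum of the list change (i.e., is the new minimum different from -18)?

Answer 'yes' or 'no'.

Old min = -18
Change: A[3] -16 -> -19
Changed element was NOT the min; min changes only if -19 < -18.
New min = -19; changed? yes

Answer: yes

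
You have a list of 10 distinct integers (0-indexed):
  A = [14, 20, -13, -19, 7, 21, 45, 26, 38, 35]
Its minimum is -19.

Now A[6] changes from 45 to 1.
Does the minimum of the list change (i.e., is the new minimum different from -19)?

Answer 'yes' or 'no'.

Old min = -19
Change: A[6] 45 -> 1
Changed element was NOT the min; min changes only if 1 < -19.
New min = -19; changed? no

Answer: no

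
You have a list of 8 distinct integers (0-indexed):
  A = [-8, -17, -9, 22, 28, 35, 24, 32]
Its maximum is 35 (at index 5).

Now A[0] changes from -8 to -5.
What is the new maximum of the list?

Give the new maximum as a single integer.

Answer: 35

Derivation:
Old max = 35 (at index 5)
Change: A[0] -8 -> -5
Changed element was NOT the old max.
  New max = max(old_max, new_val) = max(35, -5) = 35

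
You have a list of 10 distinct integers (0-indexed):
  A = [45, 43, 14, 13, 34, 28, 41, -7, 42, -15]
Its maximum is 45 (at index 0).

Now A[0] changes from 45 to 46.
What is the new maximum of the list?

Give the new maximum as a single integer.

Old max = 45 (at index 0)
Change: A[0] 45 -> 46
Changed element WAS the max -> may need rescan.
  Max of remaining elements: 43
  New max = max(46, 43) = 46

Answer: 46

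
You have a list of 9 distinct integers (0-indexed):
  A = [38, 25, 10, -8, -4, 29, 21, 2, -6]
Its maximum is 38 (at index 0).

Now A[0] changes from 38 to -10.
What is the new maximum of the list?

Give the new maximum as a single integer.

Old max = 38 (at index 0)
Change: A[0] 38 -> -10
Changed element WAS the max -> may need rescan.
  Max of remaining elements: 29
  New max = max(-10, 29) = 29

Answer: 29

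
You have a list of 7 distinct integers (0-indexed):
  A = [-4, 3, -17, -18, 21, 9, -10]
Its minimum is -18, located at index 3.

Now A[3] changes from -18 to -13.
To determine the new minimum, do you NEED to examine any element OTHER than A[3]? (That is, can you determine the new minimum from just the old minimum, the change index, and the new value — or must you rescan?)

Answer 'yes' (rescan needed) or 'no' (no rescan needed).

Old min = -18 at index 3
Change at index 3: -18 -> -13
Index 3 WAS the min and new value -13 > old min -18. Must rescan other elements to find the new min.
Needs rescan: yes

Answer: yes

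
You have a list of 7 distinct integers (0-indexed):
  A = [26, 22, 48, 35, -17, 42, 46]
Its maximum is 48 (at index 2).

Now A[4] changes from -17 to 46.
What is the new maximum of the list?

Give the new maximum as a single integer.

Answer: 48

Derivation:
Old max = 48 (at index 2)
Change: A[4] -17 -> 46
Changed element was NOT the old max.
  New max = max(old_max, new_val) = max(48, 46) = 48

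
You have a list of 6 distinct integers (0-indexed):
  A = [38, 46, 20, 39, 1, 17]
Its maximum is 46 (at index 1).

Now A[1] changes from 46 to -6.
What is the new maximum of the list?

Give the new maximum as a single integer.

Old max = 46 (at index 1)
Change: A[1] 46 -> -6
Changed element WAS the max -> may need rescan.
  Max of remaining elements: 39
  New max = max(-6, 39) = 39

Answer: 39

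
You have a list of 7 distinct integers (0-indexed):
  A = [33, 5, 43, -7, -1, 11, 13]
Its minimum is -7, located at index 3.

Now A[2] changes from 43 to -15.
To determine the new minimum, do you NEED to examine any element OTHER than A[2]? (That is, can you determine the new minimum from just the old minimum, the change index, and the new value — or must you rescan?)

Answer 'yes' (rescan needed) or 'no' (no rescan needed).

Answer: no

Derivation:
Old min = -7 at index 3
Change at index 2: 43 -> -15
Index 2 was NOT the min. New min = min(-7, -15). No rescan of other elements needed.
Needs rescan: no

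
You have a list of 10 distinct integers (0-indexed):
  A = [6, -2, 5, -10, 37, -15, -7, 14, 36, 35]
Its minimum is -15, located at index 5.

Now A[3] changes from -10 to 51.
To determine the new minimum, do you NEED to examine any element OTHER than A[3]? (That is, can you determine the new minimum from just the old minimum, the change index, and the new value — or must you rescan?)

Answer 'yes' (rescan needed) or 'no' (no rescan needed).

Old min = -15 at index 5
Change at index 3: -10 -> 51
Index 3 was NOT the min. New min = min(-15, 51). No rescan of other elements needed.
Needs rescan: no

Answer: no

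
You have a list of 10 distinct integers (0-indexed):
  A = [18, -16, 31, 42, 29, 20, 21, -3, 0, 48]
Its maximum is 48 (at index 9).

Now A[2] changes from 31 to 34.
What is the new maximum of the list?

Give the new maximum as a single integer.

Old max = 48 (at index 9)
Change: A[2] 31 -> 34
Changed element was NOT the old max.
  New max = max(old_max, new_val) = max(48, 34) = 48

Answer: 48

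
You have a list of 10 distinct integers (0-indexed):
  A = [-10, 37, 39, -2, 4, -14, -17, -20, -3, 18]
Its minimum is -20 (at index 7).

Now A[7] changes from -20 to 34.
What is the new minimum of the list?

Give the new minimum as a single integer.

Old min = -20 (at index 7)
Change: A[7] -20 -> 34
Changed element WAS the min. Need to check: is 34 still <= all others?
  Min of remaining elements: -17
  New min = min(34, -17) = -17

Answer: -17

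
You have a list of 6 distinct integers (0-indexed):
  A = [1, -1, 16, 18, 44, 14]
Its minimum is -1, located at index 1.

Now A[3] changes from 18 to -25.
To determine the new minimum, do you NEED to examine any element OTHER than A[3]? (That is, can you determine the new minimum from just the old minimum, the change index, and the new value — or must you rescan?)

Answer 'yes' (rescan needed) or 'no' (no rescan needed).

Answer: no

Derivation:
Old min = -1 at index 1
Change at index 3: 18 -> -25
Index 3 was NOT the min. New min = min(-1, -25). No rescan of other elements needed.
Needs rescan: no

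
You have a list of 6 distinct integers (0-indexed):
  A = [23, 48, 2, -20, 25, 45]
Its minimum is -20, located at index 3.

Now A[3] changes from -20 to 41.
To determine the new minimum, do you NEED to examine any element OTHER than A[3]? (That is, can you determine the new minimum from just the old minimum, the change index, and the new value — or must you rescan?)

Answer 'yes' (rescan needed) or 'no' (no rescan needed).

Old min = -20 at index 3
Change at index 3: -20 -> 41
Index 3 WAS the min and new value 41 > old min -20. Must rescan other elements to find the new min.
Needs rescan: yes

Answer: yes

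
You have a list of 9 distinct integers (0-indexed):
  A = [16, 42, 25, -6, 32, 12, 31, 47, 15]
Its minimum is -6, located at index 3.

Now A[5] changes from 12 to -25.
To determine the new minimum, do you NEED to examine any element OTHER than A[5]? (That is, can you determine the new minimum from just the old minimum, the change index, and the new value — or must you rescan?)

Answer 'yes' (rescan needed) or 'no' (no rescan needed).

Old min = -6 at index 3
Change at index 5: 12 -> -25
Index 5 was NOT the min. New min = min(-6, -25). No rescan of other elements needed.
Needs rescan: no

Answer: no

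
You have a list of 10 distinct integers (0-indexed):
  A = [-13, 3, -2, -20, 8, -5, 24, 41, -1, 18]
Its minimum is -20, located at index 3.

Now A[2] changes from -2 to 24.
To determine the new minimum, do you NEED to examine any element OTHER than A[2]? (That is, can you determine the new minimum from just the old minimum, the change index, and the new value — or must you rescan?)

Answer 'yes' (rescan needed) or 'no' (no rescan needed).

Answer: no

Derivation:
Old min = -20 at index 3
Change at index 2: -2 -> 24
Index 2 was NOT the min. New min = min(-20, 24). No rescan of other elements needed.
Needs rescan: no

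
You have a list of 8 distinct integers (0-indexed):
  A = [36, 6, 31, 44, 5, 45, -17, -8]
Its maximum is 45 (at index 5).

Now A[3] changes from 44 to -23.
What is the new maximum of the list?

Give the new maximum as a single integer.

Old max = 45 (at index 5)
Change: A[3] 44 -> -23
Changed element was NOT the old max.
  New max = max(old_max, new_val) = max(45, -23) = 45

Answer: 45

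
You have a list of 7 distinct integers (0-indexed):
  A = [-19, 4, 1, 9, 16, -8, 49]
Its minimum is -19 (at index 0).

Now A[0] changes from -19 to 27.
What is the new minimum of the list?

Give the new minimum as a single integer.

Old min = -19 (at index 0)
Change: A[0] -19 -> 27
Changed element WAS the min. Need to check: is 27 still <= all others?
  Min of remaining elements: -8
  New min = min(27, -8) = -8

Answer: -8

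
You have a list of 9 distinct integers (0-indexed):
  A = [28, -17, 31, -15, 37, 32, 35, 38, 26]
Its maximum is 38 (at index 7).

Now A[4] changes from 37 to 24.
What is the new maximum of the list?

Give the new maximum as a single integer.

Old max = 38 (at index 7)
Change: A[4] 37 -> 24
Changed element was NOT the old max.
  New max = max(old_max, new_val) = max(38, 24) = 38

Answer: 38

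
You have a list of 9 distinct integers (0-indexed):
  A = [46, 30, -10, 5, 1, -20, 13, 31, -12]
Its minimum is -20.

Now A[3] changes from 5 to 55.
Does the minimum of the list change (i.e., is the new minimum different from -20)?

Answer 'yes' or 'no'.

Old min = -20
Change: A[3] 5 -> 55
Changed element was NOT the min; min changes only if 55 < -20.
New min = -20; changed? no

Answer: no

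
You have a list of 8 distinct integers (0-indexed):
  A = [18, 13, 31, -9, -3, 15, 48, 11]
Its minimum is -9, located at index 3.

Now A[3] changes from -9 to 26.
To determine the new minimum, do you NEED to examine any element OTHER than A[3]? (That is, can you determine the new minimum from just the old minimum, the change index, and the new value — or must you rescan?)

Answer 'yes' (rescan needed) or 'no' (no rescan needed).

Old min = -9 at index 3
Change at index 3: -9 -> 26
Index 3 WAS the min and new value 26 > old min -9. Must rescan other elements to find the new min.
Needs rescan: yes

Answer: yes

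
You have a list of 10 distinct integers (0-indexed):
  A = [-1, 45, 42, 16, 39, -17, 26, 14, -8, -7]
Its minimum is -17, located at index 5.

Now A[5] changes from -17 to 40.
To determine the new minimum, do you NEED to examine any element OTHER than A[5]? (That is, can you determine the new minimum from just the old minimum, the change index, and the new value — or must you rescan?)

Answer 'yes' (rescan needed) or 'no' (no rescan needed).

Answer: yes

Derivation:
Old min = -17 at index 5
Change at index 5: -17 -> 40
Index 5 WAS the min and new value 40 > old min -17. Must rescan other elements to find the new min.
Needs rescan: yes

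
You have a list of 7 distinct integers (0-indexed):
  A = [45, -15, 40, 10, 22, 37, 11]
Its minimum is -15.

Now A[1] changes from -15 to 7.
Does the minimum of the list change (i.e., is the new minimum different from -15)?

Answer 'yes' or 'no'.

Answer: yes

Derivation:
Old min = -15
Change: A[1] -15 -> 7
Changed element was the min; new min must be rechecked.
New min = 7; changed? yes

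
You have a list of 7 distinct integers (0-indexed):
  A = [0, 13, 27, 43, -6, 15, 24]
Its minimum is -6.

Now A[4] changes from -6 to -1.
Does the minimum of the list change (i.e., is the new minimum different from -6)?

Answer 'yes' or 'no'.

Answer: yes

Derivation:
Old min = -6
Change: A[4] -6 -> -1
Changed element was the min; new min must be rechecked.
New min = -1; changed? yes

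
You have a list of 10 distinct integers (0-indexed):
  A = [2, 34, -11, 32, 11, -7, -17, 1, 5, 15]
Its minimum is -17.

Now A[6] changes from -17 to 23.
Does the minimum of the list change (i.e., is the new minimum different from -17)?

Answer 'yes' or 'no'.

Old min = -17
Change: A[6] -17 -> 23
Changed element was the min; new min must be rechecked.
New min = -11; changed? yes

Answer: yes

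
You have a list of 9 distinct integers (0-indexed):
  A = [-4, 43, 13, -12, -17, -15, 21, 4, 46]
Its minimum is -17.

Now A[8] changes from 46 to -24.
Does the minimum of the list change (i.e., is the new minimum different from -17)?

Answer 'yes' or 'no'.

Answer: yes

Derivation:
Old min = -17
Change: A[8] 46 -> -24
Changed element was NOT the min; min changes only if -24 < -17.
New min = -24; changed? yes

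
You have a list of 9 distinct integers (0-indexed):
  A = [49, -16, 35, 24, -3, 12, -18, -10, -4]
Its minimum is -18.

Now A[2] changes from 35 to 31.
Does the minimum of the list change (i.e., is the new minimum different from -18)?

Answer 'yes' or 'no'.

Old min = -18
Change: A[2] 35 -> 31
Changed element was NOT the min; min changes only if 31 < -18.
New min = -18; changed? no

Answer: no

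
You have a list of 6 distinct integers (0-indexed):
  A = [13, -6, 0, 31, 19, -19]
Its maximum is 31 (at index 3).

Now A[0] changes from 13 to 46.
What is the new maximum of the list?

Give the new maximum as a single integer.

Old max = 31 (at index 3)
Change: A[0] 13 -> 46
Changed element was NOT the old max.
  New max = max(old_max, new_val) = max(31, 46) = 46

Answer: 46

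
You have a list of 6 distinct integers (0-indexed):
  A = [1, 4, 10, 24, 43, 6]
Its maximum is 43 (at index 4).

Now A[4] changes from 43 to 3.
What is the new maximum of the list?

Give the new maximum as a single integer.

Answer: 24

Derivation:
Old max = 43 (at index 4)
Change: A[4] 43 -> 3
Changed element WAS the max -> may need rescan.
  Max of remaining elements: 24
  New max = max(3, 24) = 24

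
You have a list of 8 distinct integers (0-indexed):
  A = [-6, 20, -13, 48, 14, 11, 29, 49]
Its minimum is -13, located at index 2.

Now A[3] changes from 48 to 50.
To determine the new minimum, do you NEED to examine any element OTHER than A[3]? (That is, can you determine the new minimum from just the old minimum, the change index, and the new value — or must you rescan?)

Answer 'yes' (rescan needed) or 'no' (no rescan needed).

Answer: no

Derivation:
Old min = -13 at index 2
Change at index 3: 48 -> 50
Index 3 was NOT the min. New min = min(-13, 50). No rescan of other elements needed.
Needs rescan: no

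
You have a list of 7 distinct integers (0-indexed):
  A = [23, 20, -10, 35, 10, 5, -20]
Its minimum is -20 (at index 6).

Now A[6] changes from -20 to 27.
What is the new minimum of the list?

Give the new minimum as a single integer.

Old min = -20 (at index 6)
Change: A[6] -20 -> 27
Changed element WAS the min. Need to check: is 27 still <= all others?
  Min of remaining elements: -10
  New min = min(27, -10) = -10

Answer: -10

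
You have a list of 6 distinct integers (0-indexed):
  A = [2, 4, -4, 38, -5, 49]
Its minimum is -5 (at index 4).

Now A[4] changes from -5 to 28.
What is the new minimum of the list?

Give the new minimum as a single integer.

Old min = -5 (at index 4)
Change: A[4] -5 -> 28
Changed element WAS the min. Need to check: is 28 still <= all others?
  Min of remaining elements: -4
  New min = min(28, -4) = -4

Answer: -4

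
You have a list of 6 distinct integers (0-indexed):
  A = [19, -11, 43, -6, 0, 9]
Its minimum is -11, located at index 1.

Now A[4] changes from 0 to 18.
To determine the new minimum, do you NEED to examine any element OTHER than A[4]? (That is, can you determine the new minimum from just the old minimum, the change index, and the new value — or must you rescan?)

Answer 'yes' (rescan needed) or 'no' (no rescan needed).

Answer: no

Derivation:
Old min = -11 at index 1
Change at index 4: 0 -> 18
Index 4 was NOT the min. New min = min(-11, 18). No rescan of other elements needed.
Needs rescan: no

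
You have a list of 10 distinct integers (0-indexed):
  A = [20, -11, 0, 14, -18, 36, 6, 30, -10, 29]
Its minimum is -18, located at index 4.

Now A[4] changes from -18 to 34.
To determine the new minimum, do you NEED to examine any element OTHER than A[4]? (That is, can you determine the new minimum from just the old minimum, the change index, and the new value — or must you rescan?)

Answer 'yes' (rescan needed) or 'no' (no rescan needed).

Answer: yes

Derivation:
Old min = -18 at index 4
Change at index 4: -18 -> 34
Index 4 WAS the min and new value 34 > old min -18. Must rescan other elements to find the new min.
Needs rescan: yes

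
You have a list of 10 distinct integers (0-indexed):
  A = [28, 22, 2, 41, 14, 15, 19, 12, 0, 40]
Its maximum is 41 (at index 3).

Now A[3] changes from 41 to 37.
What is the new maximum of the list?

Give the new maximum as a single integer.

Old max = 41 (at index 3)
Change: A[3] 41 -> 37
Changed element WAS the max -> may need rescan.
  Max of remaining elements: 40
  New max = max(37, 40) = 40

Answer: 40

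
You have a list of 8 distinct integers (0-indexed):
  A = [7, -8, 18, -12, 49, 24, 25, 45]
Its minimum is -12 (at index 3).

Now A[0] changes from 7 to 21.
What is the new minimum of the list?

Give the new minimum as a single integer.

Answer: -12

Derivation:
Old min = -12 (at index 3)
Change: A[0] 7 -> 21
Changed element was NOT the old min.
  New min = min(old_min, new_val) = min(-12, 21) = -12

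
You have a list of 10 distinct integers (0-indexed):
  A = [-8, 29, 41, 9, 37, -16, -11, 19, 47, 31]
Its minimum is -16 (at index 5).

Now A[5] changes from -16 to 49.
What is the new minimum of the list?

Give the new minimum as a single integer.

Old min = -16 (at index 5)
Change: A[5] -16 -> 49
Changed element WAS the min. Need to check: is 49 still <= all others?
  Min of remaining elements: -11
  New min = min(49, -11) = -11

Answer: -11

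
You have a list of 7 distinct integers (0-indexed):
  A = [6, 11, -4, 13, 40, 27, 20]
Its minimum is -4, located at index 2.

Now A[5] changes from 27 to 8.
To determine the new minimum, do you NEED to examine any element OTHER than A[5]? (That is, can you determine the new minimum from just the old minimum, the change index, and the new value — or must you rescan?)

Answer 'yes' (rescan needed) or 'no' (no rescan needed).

Answer: no

Derivation:
Old min = -4 at index 2
Change at index 5: 27 -> 8
Index 5 was NOT the min. New min = min(-4, 8). No rescan of other elements needed.
Needs rescan: no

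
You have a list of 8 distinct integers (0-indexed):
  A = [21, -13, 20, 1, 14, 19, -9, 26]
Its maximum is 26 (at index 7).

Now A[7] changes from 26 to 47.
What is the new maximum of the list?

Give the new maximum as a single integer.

Old max = 26 (at index 7)
Change: A[7] 26 -> 47
Changed element WAS the max -> may need rescan.
  Max of remaining elements: 21
  New max = max(47, 21) = 47

Answer: 47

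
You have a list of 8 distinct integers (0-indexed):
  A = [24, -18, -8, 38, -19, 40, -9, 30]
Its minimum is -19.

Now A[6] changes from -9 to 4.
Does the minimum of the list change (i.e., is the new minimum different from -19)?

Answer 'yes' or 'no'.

Answer: no

Derivation:
Old min = -19
Change: A[6] -9 -> 4
Changed element was NOT the min; min changes only if 4 < -19.
New min = -19; changed? no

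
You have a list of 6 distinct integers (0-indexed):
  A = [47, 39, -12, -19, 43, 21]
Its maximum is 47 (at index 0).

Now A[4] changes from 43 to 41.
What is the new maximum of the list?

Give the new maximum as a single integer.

Old max = 47 (at index 0)
Change: A[4] 43 -> 41
Changed element was NOT the old max.
  New max = max(old_max, new_val) = max(47, 41) = 47

Answer: 47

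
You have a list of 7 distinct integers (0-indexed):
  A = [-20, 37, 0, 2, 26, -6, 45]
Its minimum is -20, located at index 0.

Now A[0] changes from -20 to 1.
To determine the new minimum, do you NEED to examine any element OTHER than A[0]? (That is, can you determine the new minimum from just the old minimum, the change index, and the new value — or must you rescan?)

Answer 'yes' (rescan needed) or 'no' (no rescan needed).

Answer: yes

Derivation:
Old min = -20 at index 0
Change at index 0: -20 -> 1
Index 0 WAS the min and new value 1 > old min -20. Must rescan other elements to find the new min.
Needs rescan: yes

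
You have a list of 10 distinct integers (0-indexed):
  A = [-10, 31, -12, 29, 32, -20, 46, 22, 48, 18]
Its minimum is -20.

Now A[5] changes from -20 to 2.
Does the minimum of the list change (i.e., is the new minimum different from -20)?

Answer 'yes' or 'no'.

Old min = -20
Change: A[5] -20 -> 2
Changed element was the min; new min must be rechecked.
New min = -12; changed? yes

Answer: yes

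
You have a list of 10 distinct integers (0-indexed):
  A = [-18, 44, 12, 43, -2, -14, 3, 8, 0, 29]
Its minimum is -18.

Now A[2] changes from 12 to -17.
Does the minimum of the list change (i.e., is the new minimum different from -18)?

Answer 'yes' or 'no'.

Answer: no

Derivation:
Old min = -18
Change: A[2] 12 -> -17
Changed element was NOT the min; min changes only if -17 < -18.
New min = -18; changed? no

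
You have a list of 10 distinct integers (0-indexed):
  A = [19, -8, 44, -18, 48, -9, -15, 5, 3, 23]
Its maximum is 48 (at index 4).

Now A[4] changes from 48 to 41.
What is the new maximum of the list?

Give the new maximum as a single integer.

Answer: 44

Derivation:
Old max = 48 (at index 4)
Change: A[4] 48 -> 41
Changed element WAS the max -> may need rescan.
  Max of remaining elements: 44
  New max = max(41, 44) = 44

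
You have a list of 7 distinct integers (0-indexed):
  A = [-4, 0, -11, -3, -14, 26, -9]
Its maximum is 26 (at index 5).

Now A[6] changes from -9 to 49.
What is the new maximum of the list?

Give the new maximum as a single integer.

Old max = 26 (at index 5)
Change: A[6] -9 -> 49
Changed element was NOT the old max.
  New max = max(old_max, new_val) = max(26, 49) = 49

Answer: 49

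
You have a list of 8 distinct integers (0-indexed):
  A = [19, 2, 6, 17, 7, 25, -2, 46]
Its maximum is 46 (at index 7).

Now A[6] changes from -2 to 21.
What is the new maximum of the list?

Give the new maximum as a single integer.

Answer: 46

Derivation:
Old max = 46 (at index 7)
Change: A[6] -2 -> 21
Changed element was NOT the old max.
  New max = max(old_max, new_val) = max(46, 21) = 46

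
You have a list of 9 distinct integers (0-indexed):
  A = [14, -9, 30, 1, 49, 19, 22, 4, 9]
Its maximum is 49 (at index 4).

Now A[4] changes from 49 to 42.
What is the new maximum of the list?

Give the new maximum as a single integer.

Answer: 42

Derivation:
Old max = 49 (at index 4)
Change: A[4] 49 -> 42
Changed element WAS the max -> may need rescan.
  Max of remaining elements: 30
  New max = max(42, 30) = 42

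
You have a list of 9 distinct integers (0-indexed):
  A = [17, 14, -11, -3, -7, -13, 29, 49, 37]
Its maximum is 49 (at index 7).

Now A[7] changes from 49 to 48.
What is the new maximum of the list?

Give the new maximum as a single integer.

Answer: 48

Derivation:
Old max = 49 (at index 7)
Change: A[7] 49 -> 48
Changed element WAS the max -> may need rescan.
  Max of remaining elements: 37
  New max = max(48, 37) = 48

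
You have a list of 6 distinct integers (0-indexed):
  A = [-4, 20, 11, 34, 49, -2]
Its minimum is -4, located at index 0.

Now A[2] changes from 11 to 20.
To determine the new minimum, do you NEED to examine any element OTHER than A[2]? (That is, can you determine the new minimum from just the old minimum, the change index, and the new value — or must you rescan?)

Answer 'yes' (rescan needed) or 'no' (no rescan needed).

Answer: no

Derivation:
Old min = -4 at index 0
Change at index 2: 11 -> 20
Index 2 was NOT the min. New min = min(-4, 20). No rescan of other elements needed.
Needs rescan: no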